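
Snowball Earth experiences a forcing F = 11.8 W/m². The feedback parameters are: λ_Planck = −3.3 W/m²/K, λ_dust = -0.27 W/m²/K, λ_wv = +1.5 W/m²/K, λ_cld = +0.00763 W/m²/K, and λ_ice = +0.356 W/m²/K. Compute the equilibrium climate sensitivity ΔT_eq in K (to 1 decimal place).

6.9 K

Net feedback parameter λ = (−3.3) + (-0.27) + (+1.5) + (+0.00763) + (+0.356) = -1.70637 W/m²/K.
ΔT = −F/λ = −11.8/(-1.70637) = 6.9 K.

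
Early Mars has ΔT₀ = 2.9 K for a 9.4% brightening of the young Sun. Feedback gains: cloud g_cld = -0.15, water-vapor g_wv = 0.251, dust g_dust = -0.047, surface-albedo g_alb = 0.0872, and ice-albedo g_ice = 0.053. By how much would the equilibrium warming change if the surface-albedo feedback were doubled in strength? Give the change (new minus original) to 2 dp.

0.44 K

Original: g = 0.1942, ΔT = 2.9/(1−0.1942) = 3.5989 K.
With doubled surface-albedo: g' = 0.2814, ΔT' = 2.9/(1−0.2814) = 4.0356 K.
Change = 4.0356 − 3.5989 = 0.44 K.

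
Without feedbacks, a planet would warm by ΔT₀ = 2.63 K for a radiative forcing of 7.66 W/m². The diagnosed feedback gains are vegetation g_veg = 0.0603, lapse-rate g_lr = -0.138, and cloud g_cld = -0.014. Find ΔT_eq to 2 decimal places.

2.41 K

Total gain g = 0.0603 − 0.138 − 0.014 = -0.0917.
Amplification A = 1/(1 + 0.0917) = 0.916.
ΔT = 2.63 × 0.916 = 2.41 K.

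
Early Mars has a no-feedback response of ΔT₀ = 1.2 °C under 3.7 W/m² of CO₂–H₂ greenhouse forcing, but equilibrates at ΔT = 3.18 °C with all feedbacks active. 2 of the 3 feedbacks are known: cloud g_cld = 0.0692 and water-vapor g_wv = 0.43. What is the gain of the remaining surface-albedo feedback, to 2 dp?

0.12

Amplification A = ΔT/ΔT₀ = 3.18/1.2 = 2.65.
Total gain g = 1 − 1/A = 1 − 1/2.65 = 0.6226.
Known gains sum to 0.0692 + 0.43 = 0.4992.
g_alb = 0.6226 − 0.4992 = 0.12.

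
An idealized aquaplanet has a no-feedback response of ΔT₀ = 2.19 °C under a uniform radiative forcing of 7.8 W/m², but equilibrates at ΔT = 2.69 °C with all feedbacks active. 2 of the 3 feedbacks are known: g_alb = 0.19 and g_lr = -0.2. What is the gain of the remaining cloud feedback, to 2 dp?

Amplification A = ΔT/ΔT₀ = 2.69/2.19 = 1.228.
Total gain g = 1 − 1/A = 1 − 1/1.228 = 0.1857.
Known gains sum to 0.19 − 0.2 = -0.01.
g_cld = 0.1857 + 0.01 = 0.20.

0.20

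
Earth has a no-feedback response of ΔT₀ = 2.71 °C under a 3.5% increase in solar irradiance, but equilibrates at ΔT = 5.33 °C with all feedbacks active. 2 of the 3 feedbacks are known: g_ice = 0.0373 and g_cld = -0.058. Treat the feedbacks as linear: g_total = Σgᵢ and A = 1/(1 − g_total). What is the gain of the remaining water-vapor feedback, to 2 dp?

0.51

Amplification A = ΔT/ΔT₀ = 5.33/2.71 = 1.967.
Total gain g = 1 − 1/A = 1 − 1/1.967 = 0.4916.
Known gains sum to 0.0373 − 0.058 = -0.0207.
g_wv = 0.4916 + 0.0207 = 0.51.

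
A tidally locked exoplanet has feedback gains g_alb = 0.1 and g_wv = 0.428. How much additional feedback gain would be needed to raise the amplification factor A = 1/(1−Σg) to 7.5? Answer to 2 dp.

0.34

Current total gain = 0.528.
Target gain for A = 7.5: g* = 1 − 1/7.5 = 0.8667.
Additional gain needed = 0.8667 − 0.528 = 0.34.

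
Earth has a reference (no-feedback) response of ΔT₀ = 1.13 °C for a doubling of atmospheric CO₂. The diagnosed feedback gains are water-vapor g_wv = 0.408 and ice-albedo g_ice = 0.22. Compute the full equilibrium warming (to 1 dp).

3.0 °C

Total gain g = 0.408 + 0.22 = 0.628.
Amplification A = 1/(1 − 0.628) = 2.688.
ΔT = 1.13 × 2.688 = 3.0 °C.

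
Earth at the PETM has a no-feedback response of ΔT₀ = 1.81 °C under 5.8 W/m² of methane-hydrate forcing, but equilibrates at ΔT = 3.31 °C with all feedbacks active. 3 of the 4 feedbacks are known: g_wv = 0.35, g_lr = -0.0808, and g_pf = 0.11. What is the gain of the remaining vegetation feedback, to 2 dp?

0.07

Amplification A = ΔT/ΔT₀ = 3.31/1.81 = 1.829.
Total gain g = 1 − 1/A = 1 − 1/1.829 = 0.4533.
Known gains sum to 0.35 − 0.0808 + 0.11 = 0.3792.
g_veg = 0.4533 − 0.3792 = 0.07.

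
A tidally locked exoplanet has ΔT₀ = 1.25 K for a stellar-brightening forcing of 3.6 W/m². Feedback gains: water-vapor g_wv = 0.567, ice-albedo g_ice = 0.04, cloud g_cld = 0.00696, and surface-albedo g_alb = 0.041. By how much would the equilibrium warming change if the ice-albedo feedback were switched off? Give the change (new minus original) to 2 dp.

Original: g = 0.65496, ΔT = 1.25/(1−0.65496) = 3.6228 K.
Without ice-albedo: g' = 0.61496, ΔT' = 1.25/(1−0.61496) = 3.2464 K.
Change = 3.2464 − 3.6228 = -0.38 K.

-0.38 K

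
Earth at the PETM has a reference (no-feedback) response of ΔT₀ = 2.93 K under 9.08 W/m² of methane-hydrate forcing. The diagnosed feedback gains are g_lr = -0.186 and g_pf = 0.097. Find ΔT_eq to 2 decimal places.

2.69 K

Total gain g = -0.186 + 0.097 = -0.089.
Amplification A = 1/(1 + 0.089) = 0.9183.
ΔT = 2.93 × 0.9183 = 2.69 K.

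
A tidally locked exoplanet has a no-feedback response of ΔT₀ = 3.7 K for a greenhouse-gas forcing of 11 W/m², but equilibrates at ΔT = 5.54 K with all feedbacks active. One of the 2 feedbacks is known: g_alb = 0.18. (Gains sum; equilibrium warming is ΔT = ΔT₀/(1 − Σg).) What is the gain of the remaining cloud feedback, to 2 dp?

Amplification A = ΔT/ΔT₀ = 5.54/3.7 = 1.497.
Total gain g = 1 − 1/A = 1 − 1/1.497 = 0.332.
The known gain is 0.18.
g_cld = 0.332 − 0.18 = 0.15.

0.15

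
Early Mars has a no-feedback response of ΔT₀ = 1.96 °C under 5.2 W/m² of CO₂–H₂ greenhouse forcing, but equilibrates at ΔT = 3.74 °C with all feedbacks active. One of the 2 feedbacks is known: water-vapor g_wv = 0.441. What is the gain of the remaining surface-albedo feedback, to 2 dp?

0.03

Amplification A = ΔT/ΔT₀ = 3.74/1.96 = 1.908.
Total gain g = 1 − 1/A = 1 − 1/1.908 = 0.4759.
The known gain is 0.441.
g_alb = 0.4759 − 0.441 = 0.03.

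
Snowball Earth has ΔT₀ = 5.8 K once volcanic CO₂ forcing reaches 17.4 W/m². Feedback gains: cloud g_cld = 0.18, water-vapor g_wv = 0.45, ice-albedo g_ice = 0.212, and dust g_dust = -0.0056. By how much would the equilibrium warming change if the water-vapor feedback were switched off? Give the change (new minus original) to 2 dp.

-26.00 K

Original: g = 0.8364, ΔT = 5.8/(1−0.8364) = 35.4523 K.
Without water-vapor: g' = 0.3864, ΔT' = 5.8/(1−0.3864) = 9.4524 K.
Change = 9.4524 − 35.4523 = -26.00 K.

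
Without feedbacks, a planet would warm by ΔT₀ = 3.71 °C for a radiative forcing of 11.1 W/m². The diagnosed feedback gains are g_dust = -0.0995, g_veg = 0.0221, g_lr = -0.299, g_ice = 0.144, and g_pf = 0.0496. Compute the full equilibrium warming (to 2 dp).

Total gain g = -0.0995 + 0.0221 − 0.299 + 0.144 + 0.0496 = -0.1828.
Amplification A = 1/(1 + 0.1828) = 0.8455.
ΔT = 3.71 × 0.8455 = 3.14 °C.

3.14 °C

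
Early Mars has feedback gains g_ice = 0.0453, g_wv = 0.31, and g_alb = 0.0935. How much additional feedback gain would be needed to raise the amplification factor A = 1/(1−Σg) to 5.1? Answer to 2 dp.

0.36

Current total gain = 0.4488.
Target gain for A = 5.1: g* = 1 − 1/5.1 = 0.8039.
Additional gain needed = 0.8039 − 0.4488 = 0.36.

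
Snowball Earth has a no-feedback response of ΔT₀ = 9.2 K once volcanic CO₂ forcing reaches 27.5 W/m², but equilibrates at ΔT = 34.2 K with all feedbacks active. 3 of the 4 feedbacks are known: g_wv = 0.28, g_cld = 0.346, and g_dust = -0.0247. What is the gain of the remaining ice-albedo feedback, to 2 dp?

Amplification A = ΔT/ΔT₀ = 34.2/9.2 = 3.717.
Total gain g = 1 − 1/A = 1 − 1/3.717 = 0.731.
Known gains sum to 0.28 + 0.346 − 0.0247 = 0.6013.
g_ice = 0.731 − 0.6013 = 0.13.

0.13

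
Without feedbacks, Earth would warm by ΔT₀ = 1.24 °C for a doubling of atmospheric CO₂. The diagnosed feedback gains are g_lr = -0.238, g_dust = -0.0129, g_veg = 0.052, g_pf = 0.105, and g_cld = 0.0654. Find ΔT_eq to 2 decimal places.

Total gain g = -0.238 − 0.0129 + 0.052 + 0.105 + 0.0654 = -0.0285.
Amplification A = 1/(1 + 0.0285) = 0.9723.
ΔT = 1.24 × 0.9723 = 1.21 °C.

1.21 °C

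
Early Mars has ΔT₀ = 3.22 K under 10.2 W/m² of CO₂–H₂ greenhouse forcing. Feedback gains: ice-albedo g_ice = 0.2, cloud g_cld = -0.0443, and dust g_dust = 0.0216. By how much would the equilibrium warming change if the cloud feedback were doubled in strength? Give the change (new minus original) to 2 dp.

-0.20 K

Original: g = 0.1773, ΔT = 3.22/(1−0.1773) = 3.9139 K.
With doubled cloud: g' = 0.133, ΔT' = 3.22/(1−0.133) = 3.7140 K.
Change = 3.7140 − 3.9139 = -0.20 K.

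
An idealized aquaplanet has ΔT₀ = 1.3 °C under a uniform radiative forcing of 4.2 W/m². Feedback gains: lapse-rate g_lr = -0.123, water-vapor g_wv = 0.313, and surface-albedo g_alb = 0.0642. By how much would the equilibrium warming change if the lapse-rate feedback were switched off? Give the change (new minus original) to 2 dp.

0.34 °C

Original: g = 0.2542, ΔT = 1.3/(1−0.2542) = 1.7431 °C.
Without lapse-rate: g' = 0.3772, ΔT' = 1.3/(1−0.3772) = 2.0873 °C.
Change = 2.0873 − 1.7431 = 0.34 °C.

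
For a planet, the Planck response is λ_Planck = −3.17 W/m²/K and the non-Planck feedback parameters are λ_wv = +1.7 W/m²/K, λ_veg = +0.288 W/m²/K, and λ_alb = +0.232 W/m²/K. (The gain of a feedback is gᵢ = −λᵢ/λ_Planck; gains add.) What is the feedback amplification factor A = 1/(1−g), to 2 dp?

Convert to gains: g_wv = 1.7/3.17 = 0.5363; g_veg = 0.288/3.17 = 0.09085; g_alb = 0.232/3.17 = 0.07319.
Total gain g = 0.70034.
A = 1/(1 − 0.70034) = 3.34.

3.34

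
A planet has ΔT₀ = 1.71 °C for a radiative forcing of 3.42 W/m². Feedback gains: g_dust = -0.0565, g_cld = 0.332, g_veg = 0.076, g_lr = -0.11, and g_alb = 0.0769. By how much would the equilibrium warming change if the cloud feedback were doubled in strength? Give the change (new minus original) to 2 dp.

Original: g = 0.3184, ΔT = 1.71/(1−0.3184) = 2.5088 °C.
With doubled cloud: g' = 0.6504, ΔT' = 1.71/(1−0.6504) = 4.8913 °C.
Change = 4.8913 − 2.5088 = 2.38 °C.

2.38 °C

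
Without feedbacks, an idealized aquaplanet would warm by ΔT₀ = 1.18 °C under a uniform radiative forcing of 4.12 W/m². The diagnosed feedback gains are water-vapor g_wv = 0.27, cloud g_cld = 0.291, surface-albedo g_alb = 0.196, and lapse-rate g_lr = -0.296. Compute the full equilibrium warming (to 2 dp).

Total gain g = 0.27 + 0.291 + 0.196 − 0.296 = 0.461.
Amplification A = 1/(1 − 0.461) = 1.855.
ΔT = 1.18 × 1.855 = 2.19 °C.

2.19 °C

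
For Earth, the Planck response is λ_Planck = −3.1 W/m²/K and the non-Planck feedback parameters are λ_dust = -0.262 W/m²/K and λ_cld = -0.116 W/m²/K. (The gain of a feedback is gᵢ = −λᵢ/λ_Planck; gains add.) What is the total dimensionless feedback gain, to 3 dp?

Convert to gains: g_dust = -0.262/3.1 = -0.08452; g_cld = -0.116/3.1 = -0.03742.
Total gain g = -0.12194.

-0.122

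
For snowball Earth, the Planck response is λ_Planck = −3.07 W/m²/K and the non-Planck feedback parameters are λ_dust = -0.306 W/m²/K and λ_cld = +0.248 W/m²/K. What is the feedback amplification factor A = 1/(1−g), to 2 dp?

Convert to gains: g_dust = -0.306/3.07 = -0.09967; g_cld = 0.248/3.07 = 0.08078.
Total gain g = -0.01889.
A = 1/(1 + 0.01889) = 0.98.

0.98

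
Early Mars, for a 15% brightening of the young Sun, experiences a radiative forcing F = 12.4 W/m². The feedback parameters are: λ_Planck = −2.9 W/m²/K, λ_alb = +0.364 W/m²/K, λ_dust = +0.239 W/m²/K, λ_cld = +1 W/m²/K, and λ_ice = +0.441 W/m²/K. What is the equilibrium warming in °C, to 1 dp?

Net feedback parameter λ = (−2.9) + (+0.364) + (+0.239) + (+1) + (+0.441) = -0.856 W/m²/K.
ΔT = −F/λ = −12.4/(-0.856) = 14.5 °C.

14.5 °C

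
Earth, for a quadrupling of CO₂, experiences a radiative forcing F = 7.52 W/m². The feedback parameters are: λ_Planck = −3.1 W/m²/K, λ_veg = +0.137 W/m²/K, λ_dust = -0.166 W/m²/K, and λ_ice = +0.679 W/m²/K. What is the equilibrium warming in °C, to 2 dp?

3.07 °C

Net feedback parameter λ = (−3.1) + (+0.137) + (-0.166) + (+0.679) = -2.45 W/m²/K.
ΔT = −F/λ = −7.52/(-2.45) = 3.07 °C.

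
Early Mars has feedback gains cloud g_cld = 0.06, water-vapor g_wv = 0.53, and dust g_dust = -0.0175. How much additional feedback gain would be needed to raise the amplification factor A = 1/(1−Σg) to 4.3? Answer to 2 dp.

Current total gain = 0.5725.
Target gain for A = 4.3: g* = 1 − 1/4.3 = 0.7674.
Additional gain needed = 0.7674 − 0.5725 = 0.19.

0.19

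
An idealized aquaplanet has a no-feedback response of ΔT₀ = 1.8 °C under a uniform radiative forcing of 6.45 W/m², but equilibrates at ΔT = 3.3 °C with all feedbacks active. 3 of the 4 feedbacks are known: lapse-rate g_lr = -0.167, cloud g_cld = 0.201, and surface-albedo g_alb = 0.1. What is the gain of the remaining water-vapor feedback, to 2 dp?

0.32

Amplification A = ΔT/ΔT₀ = 3.3/1.8 = 1.833.
Total gain g = 1 − 1/A = 1 − 1/1.833 = 0.4544.
Known gains sum to -0.167 + 0.201 + 0.1 = 0.134.
g_wv = 0.4544 − 0.134 = 0.32.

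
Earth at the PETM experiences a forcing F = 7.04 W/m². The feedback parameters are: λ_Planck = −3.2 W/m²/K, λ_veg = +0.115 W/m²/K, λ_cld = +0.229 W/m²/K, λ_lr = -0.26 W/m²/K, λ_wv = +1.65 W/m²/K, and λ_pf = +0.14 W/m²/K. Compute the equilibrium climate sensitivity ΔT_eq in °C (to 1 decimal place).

5.3 °C

Net feedback parameter λ = (−3.2) + (+0.115) + (+0.229) + (-0.26) + (+1.65) + (+0.14) = -1.326 W/m²/K.
ΔT = −F/λ = −7.04/(-1.326) = 5.3 °C.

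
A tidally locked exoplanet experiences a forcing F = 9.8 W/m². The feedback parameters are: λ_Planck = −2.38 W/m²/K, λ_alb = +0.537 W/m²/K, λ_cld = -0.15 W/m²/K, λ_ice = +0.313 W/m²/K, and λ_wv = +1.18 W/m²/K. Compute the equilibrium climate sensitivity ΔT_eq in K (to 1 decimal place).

Net feedback parameter λ = (−2.38) + (+0.537) + (-0.15) + (+0.313) + (+1.18) = -0.5 W/m²/K.
ΔT = −F/λ = −9.8/(-0.5) = 19.6 K.

19.6 K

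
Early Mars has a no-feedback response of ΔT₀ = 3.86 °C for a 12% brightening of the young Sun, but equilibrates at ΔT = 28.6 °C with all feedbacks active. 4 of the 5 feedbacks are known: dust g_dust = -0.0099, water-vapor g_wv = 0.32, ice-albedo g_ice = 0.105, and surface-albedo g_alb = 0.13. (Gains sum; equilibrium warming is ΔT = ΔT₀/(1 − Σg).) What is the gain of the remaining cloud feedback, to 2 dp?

Amplification A = ΔT/ΔT₀ = 28.6/3.86 = 7.409.
Total gain g = 1 − 1/A = 1 − 1/7.409 = 0.865.
Known gains sum to -0.0099 + 0.32 + 0.105 + 0.13 = 0.5451.
g_cld = 0.865 − 0.5451 = 0.32.

0.32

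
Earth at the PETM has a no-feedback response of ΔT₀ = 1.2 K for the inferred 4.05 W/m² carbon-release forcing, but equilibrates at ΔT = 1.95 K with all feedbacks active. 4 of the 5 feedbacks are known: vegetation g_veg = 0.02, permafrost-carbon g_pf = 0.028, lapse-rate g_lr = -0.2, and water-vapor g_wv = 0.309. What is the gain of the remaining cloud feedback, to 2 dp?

Amplification A = ΔT/ΔT₀ = 1.95/1.2 = 1.625.
Total gain g = 1 − 1/A = 1 − 1/1.625 = 0.3846.
Known gains sum to 0.02 + 0.028 − 0.2 + 0.309 = 0.157.
g_cld = 0.3846 − 0.157 = 0.23.

0.23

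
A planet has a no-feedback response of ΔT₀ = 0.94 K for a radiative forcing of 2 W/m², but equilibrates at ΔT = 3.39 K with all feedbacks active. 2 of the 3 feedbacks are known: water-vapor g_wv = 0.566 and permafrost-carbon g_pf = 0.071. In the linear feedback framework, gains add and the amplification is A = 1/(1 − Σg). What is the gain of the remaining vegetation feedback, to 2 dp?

Amplification A = ΔT/ΔT₀ = 3.39/0.94 = 3.606.
Total gain g = 1 − 1/A = 1 − 1/3.606 = 0.7227.
Known gains sum to 0.566 + 0.071 = 0.637.
g_veg = 0.7227 − 0.637 = 0.09.

0.09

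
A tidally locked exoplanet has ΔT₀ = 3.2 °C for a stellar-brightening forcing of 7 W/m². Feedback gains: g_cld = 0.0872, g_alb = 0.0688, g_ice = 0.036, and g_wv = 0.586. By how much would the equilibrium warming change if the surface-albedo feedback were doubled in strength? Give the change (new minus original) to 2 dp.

Original: g = 0.778, ΔT = 3.2/(1−0.778) = 14.4144 °C.
With doubled surface-albedo: g' = 0.8468, ΔT' = 3.2/(1−0.8468) = 20.8877 °C.
Change = 20.8877 − 14.4144 = 6.47 °C.

6.47 °C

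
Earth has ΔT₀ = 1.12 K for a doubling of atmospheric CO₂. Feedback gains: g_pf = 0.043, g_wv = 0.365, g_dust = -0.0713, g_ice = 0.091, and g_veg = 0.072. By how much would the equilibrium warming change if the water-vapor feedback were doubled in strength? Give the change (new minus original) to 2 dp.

Original: g = 0.4997, ΔT = 1.12/(1−0.4997) = 2.2387 K.
With doubled water-vapor: g' = 0.8647, ΔT' = 1.12/(1−0.8647) = 8.2779 K.
Change = 8.2779 − 2.2387 = 6.04 K.

6.04 K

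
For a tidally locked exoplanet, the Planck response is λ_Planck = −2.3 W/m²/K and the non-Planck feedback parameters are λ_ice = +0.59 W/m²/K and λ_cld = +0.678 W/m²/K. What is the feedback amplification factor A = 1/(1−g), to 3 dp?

Convert to gains: g_ice = 0.59/2.3 = 0.2565; g_cld = 0.678/2.3 = 0.2948.
Total gain g = 0.5513.
A = 1/(1 − 0.5513) = 2.229.

2.229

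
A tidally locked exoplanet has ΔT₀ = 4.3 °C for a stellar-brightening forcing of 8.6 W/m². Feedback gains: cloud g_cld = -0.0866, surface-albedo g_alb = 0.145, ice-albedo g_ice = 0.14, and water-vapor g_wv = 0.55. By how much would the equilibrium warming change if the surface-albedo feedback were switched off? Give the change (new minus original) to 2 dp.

Original: g = 0.7484, ΔT = 4.3/(1−0.7484) = 17.0906 °C.
Without surface-albedo: g' = 0.6034, ΔT' = 4.3/(1−0.6034) = 10.8422 °C.
Change = 10.8422 − 17.0906 = -6.25 °C.

-6.25 °C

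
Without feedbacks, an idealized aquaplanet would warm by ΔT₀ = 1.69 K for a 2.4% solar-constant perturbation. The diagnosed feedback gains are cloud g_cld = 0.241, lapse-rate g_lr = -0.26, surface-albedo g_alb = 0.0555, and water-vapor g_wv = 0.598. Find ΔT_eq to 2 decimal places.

4.62 K

Total gain g = 0.241 − 0.26 + 0.0555 + 0.598 = 0.6345.
Amplification A = 1/(1 − 0.6345) = 2.736.
ΔT = 1.69 × 2.736 = 4.62 K.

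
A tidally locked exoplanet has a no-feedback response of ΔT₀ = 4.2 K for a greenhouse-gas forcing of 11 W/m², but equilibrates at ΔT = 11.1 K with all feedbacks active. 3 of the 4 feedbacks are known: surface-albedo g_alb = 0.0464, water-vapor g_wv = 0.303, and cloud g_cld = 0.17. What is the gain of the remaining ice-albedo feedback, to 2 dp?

0.10

Amplification A = ΔT/ΔT₀ = 11.1/4.2 = 2.643.
Total gain g = 1 − 1/A = 1 − 1/2.643 = 0.6216.
Known gains sum to 0.0464 + 0.303 + 0.17 = 0.5194.
g_ice = 0.6216 − 0.5194 = 0.10.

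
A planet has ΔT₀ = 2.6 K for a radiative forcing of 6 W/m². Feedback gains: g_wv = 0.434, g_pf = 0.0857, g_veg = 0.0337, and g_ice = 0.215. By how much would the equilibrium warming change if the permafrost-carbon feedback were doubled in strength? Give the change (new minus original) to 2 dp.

6.59 K

Original: g = 0.7684, ΔT = 2.6/(1−0.7684) = 11.2263 K.
With doubled permafrost-carbon: g' = 0.8541, ΔT' = 2.6/(1−0.8541) = 17.8204 K.
Change = 17.8204 − 11.2263 = 6.59 K.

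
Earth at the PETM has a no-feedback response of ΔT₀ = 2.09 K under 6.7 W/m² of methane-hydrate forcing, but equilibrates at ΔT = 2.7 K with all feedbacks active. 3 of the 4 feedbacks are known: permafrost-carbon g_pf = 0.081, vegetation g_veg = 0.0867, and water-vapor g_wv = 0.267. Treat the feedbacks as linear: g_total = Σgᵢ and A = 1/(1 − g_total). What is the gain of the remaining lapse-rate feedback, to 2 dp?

-0.21

Amplification A = ΔT/ΔT₀ = 2.7/2.09 = 1.292.
Total gain g = 1 − 1/A = 1 − 1/1.292 = 0.226.
Known gains sum to 0.081 + 0.0867 + 0.267 = 0.4347.
g_lr = 0.226 − 0.4347 = -0.21.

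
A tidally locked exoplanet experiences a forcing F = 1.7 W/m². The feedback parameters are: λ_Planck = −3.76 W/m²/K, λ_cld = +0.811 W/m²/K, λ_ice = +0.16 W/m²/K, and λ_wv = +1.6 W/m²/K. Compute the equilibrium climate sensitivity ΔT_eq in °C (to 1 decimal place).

Net feedback parameter λ = (−3.76) + (+0.811) + (+0.16) + (+1.6) = -1.189 W/m²/K.
ΔT = −F/λ = −1.7/(-1.189) = 1.4 °C.

1.4 °C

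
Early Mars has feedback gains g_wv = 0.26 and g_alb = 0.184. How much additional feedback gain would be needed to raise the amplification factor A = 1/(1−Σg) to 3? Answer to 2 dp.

0.22

Current total gain = 0.444.
Target gain for A = 3: g* = 1 − 1/3 = 0.6667.
Additional gain needed = 0.6667 − 0.444 = 0.22.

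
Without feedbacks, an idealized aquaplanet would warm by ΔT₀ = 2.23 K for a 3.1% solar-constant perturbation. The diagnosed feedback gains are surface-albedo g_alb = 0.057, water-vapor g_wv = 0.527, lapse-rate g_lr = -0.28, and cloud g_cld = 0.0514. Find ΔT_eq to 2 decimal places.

3.46 K

Total gain g = 0.057 + 0.527 − 0.28 + 0.0514 = 0.3554.
Amplification A = 1/(1 − 0.3554) = 1.551.
ΔT = 2.23 × 1.551 = 3.46 K.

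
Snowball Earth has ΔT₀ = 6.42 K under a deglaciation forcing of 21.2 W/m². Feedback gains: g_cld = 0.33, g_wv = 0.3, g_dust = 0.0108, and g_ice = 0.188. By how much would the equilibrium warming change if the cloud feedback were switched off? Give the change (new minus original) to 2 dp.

-24.69 K

Original: g = 0.8288, ΔT = 6.42/(1−0.8288) = 37.5000 K.
Without cloud: g' = 0.4988, ΔT' = 6.42/(1−0.4988) = 12.8093 K.
Change = 12.8093 − 37.5000 = -24.69 K.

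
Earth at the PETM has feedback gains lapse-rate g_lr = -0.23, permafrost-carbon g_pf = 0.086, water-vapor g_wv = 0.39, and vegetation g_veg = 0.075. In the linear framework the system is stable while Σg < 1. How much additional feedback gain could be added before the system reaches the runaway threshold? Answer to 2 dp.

0.68

Current total gain = -0.23 + 0.086 + 0.39 + 0.075 = 0.321.
Margin to runaway = 1 − 0.321 = 0.68.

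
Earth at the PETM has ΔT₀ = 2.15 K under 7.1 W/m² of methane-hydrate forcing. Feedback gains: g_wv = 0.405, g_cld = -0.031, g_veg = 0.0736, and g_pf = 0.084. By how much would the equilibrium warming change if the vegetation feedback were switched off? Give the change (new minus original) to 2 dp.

-0.62 K

Original: g = 0.5316, ΔT = 2.15/(1−0.5316) = 4.5901 K.
Without vegetation: g' = 0.458, ΔT' = 2.15/(1−0.458) = 3.9668 K.
Change = 3.9668 − 4.5901 = -0.62 K.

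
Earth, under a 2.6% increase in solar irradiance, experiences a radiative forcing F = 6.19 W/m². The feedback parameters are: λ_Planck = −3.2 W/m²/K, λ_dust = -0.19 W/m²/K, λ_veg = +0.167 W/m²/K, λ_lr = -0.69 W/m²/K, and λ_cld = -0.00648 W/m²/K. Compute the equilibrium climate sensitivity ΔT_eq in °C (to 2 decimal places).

Net feedback parameter λ = (−3.2) + (-0.19) + (+0.167) + (-0.69) + (-0.00648) = -3.91948 W/m²/K.
ΔT = −F/λ = −6.19/(-3.91948) = 1.58 °C.

1.58 °C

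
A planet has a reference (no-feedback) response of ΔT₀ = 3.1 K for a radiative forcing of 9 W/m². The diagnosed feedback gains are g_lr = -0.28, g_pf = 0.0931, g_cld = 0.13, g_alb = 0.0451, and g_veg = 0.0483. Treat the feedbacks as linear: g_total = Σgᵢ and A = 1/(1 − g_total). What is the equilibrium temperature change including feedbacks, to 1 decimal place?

Total gain g = -0.28 + 0.0931 + 0.13 + 0.0451 + 0.0483 = 0.0365.
Amplification A = 1/(1 − 0.0365) = 1.038.
ΔT = 3.1 × 1.038 = 3.2 K.

3.2 K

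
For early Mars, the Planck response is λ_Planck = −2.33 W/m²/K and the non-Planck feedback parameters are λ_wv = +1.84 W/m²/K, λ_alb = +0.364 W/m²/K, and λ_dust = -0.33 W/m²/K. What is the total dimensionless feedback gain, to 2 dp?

Convert to gains: g_wv = 1.84/2.33 = 0.7897; g_alb = 0.364/2.33 = 0.1562; g_dust = -0.33/2.33 = -0.1416.
Total gain g = 0.8043.

0.80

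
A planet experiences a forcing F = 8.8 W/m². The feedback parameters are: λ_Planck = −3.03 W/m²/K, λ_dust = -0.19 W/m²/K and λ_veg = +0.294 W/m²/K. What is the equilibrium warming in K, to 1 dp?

3.0 K

Net feedback parameter λ = (−3.03) + (-0.19) + (+0.294) = -2.926 W/m²/K.
ΔT = −F/λ = −8.8/(-2.926) = 3.0 K.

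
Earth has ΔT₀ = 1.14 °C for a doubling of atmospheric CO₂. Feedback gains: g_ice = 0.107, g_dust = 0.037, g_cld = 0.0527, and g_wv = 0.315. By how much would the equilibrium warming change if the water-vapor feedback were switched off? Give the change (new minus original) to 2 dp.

Original: g = 0.5117, ΔT = 1.14/(1−0.5117) = 2.3346 °C.
Without water-vapor: g' = 0.1967, ΔT' = 1.14/(1−0.1967) = 1.4191 °C.
Change = 1.4191 − 2.3346 = -0.92 °C.

-0.92 °C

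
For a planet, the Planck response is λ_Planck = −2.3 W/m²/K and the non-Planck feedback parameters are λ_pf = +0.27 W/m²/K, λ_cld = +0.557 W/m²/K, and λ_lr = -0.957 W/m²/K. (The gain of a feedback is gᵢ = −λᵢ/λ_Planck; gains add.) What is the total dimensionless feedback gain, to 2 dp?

Convert to gains: g_pf = 0.27/2.3 = 0.1174; g_cld = 0.557/2.3 = 0.2422; g_lr = -0.957/2.3 = -0.4161.
Total gain g = -0.0565.

-0.06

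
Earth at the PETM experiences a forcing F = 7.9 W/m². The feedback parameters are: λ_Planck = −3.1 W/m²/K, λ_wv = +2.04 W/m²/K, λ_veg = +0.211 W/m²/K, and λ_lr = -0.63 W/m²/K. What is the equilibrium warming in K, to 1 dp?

Net feedback parameter λ = (−3.1) + (+2.04) + (+0.211) + (-0.63) = -1.479 W/m²/K.
ΔT = −F/λ = −7.9/(-1.479) = 5.3 K.

5.3 K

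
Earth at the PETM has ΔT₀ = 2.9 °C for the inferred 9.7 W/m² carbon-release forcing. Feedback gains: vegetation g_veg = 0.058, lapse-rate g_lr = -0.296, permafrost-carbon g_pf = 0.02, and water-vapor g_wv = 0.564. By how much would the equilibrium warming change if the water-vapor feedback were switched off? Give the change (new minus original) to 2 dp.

-2.05 °C

Original: g = 0.346, ΔT = 2.9/(1−0.346) = 4.4343 °C.
Without water-vapor: g' = -0.218, ΔT' = 2.9/(1+0.218) = 2.3810 °C.
Change = 2.3810 − 4.4343 = -2.05 °C.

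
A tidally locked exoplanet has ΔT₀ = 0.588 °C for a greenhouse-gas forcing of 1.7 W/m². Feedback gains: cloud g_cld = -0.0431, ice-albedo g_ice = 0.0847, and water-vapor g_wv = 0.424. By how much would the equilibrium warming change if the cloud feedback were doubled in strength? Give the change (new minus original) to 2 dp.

-0.08 °C

Original: g = 0.4656, ΔT = 0.588/(1−0.4656) = 1.1003 °C.
With doubled cloud: g' = 0.4225, ΔT' = 0.588/(1−0.4225) = 1.0182 °C.
Change = 1.0182 − 1.1003 = -0.08 °C.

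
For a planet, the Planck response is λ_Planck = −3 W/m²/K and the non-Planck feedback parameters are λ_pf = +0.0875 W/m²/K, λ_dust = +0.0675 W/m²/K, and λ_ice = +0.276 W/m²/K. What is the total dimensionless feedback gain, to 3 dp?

0.144

Convert to gains: g_pf = 0.0875/3 = 0.02917; g_dust = 0.0675/3 = 0.0225; g_ice = 0.276/3 = 0.092.
Total gain g = 0.14367.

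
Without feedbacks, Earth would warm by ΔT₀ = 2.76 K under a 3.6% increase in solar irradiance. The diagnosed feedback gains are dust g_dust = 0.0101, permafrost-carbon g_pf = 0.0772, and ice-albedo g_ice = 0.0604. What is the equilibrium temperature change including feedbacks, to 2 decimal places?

3.24 K

Total gain g = 0.0101 + 0.0772 + 0.0604 = 0.1477.
Amplification A = 1/(1 − 0.1477) = 1.173.
ΔT = 2.76 × 1.173 = 3.24 K.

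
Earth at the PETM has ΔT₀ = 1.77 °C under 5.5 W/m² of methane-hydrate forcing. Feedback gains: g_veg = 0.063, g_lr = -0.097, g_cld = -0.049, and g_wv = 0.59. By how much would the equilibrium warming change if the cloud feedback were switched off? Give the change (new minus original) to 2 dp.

0.40 °C

Original: g = 0.507, ΔT = 1.77/(1−0.507) = 3.5903 °C.
Without cloud: g' = 0.556, ΔT' = 1.77/(1−0.556) = 3.9865 °C.
Change = 3.9865 − 3.5903 = 0.40 °C.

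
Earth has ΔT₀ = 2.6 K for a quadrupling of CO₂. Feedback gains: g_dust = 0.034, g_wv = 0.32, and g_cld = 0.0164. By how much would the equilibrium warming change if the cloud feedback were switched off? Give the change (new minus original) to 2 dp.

Original: g = 0.3704, ΔT = 2.6/(1−0.3704) = 4.1296 K.
Without cloud: g' = 0.354, ΔT' = 2.6/(1−0.354) = 4.0248 K.
Change = 4.0248 − 4.1296 = -0.10 K.

-0.10 K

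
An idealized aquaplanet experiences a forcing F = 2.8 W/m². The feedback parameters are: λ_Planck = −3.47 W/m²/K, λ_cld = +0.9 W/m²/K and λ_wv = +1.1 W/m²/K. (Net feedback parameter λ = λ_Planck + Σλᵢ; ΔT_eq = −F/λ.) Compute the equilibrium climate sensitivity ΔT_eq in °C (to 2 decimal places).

1.90 °C

Net feedback parameter λ = (−3.47) + (+0.9) + (+1.1) = -1.47 W/m²/K.
ΔT = −F/λ = −2.8/(-1.47) = 1.90 °C.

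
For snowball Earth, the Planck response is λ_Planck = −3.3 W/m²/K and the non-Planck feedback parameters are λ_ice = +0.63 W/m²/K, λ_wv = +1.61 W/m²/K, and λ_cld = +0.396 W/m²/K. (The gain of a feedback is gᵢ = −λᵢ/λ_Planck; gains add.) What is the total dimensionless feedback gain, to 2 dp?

Convert to gains: g_ice = 0.63/3.3 = 0.1909; g_wv = 1.61/3.3 = 0.4879; g_cld = 0.396/3.3 = 0.12.
Total gain g = 0.7988.

0.80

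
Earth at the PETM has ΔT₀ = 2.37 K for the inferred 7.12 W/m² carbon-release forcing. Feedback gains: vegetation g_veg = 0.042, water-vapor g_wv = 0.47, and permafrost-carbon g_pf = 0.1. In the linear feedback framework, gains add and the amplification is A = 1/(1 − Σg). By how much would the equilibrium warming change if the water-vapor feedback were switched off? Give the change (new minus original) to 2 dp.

Original: g = 0.612, ΔT = 2.37/(1−0.612) = 6.1082 K.
Without water-vapor: g' = 0.142, ΔT' = 2.37/(1−0.142) = 2.7622 K.
Change = 2.7622 − 6.1082 = -3.35 K.

-3.35 K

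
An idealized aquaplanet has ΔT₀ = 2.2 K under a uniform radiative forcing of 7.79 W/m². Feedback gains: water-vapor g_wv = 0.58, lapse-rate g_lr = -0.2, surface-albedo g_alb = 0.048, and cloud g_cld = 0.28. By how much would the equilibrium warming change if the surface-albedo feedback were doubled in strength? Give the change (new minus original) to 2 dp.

Original: g = 0.708, ΔT = 2.2/(1−0.708) = 7.5342 K.
With doubled surface-albedo: g' = 0.756, ΔT' = 2.2/(1−0.756) = 9.0164 K.
Change = 9.0164 − 7.5342 = 1.48 K.

1.48 K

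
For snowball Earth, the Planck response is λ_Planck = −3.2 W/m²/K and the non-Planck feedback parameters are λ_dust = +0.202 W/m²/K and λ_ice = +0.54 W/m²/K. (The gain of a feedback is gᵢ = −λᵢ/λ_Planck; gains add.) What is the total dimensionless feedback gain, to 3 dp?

Convert to gains: g_dust = 0.202/3.2 = 0.06313; g_ice = 0.54/3.2 = 0.1688.
Total gain g = 0.23193.

0.232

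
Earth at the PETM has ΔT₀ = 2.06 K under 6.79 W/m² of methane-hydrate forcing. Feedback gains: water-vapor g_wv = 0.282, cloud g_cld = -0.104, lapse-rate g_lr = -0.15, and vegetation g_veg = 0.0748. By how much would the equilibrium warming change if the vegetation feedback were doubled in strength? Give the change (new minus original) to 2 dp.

0.21 K

Original: g = 0.1028, ΔT = 2.06/(1−0.1028) = 2.2960 K.
With doubled vegetation: g' = 0.1776, ΔT' = 2.06/(1−0.1776) = 2.5049 K.
Change = 2.5049 − 2.2960 = 0.21 K.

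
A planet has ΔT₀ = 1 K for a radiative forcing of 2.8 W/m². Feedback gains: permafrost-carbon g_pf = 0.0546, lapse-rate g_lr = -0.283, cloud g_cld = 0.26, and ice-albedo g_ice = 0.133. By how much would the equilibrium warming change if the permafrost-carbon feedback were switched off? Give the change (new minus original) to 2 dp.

Original: g = 0.1646, ΔT = 1/(1−0.1646) = 1.1970 K.
Without permafrost-carbon: g' = 0.11, ΔT' = 1/(1−0.11) = 1.1236 K.
Change = 1.1236 − 1.1970 = -0.07 K.

-0.07 K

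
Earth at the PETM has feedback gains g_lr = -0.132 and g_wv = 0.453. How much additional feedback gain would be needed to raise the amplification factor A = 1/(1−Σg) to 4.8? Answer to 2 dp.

Current total gain = 0.321.
Target gain for A = 4.8: g* = 1 − 1/4.8 = 0.7917.
Additional gain needed = 0.7917 − 0.321 = 0.47.

0.47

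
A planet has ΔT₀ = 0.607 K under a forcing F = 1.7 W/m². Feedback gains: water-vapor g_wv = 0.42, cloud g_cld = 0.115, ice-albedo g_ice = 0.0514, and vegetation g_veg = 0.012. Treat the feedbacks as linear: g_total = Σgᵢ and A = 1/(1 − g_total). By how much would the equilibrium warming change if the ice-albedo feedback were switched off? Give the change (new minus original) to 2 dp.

-0.17 K

Original: g = 0.5984, ΔT = 0.607/(1−0.5984) = 1.5115 K.
Without ice-albedo: g' = 0.547, ΔT' = 0.607/(1−0.547) = 1.3400 K.
Change = 1.3400 − 1.5115 = -0.17 K.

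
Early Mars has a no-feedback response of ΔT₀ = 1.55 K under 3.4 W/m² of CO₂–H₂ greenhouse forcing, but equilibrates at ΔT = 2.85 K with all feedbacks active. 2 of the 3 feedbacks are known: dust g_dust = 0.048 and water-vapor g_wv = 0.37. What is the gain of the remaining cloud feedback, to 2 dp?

Amplification A = ΔT/ΔT₀ = 2.85/1.55 = 1.839.
Total gain g = 1 − 1/A = 1 − 1/1.839 = 0.4562.
Known gains sum to 0.048 + 0.37 = 0.418.
g_cld = 0.4562 − 0.418 = 0.04.

0.04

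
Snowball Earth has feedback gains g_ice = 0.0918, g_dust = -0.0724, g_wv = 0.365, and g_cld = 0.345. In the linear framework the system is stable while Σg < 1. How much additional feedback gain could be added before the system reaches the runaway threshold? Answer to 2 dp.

0.27

Current total gain = 0.0918 − 0.0724 + 0.365 + 0.345 = 0.7294.
Margin to runaway = 1 − 0.7294 = 0.27.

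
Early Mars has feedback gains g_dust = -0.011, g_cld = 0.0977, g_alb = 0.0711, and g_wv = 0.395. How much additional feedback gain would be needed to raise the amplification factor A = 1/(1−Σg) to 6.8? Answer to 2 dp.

Current total gain = 0.5528.
Target gain for A = 6.8: g* = 1 − 1/6.8 = 0.8529.
Additional gain needed = 0.8529 − 0.5528 = 0.30.

0.30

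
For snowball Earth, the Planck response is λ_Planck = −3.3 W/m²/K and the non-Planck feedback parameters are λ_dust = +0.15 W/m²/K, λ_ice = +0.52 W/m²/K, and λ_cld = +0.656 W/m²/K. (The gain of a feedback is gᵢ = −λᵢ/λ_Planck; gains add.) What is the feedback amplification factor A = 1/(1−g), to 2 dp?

1.67

Convert to gains: g_dust = 0.15/3.3 = 0.04545; g_ice = 0.52/3.3 = 0.1576; g_cld = 0.656/3.3 = 0.1988.
Total gain g = 0.40185.
A = 1/(1 − 0.40185) = 1.67.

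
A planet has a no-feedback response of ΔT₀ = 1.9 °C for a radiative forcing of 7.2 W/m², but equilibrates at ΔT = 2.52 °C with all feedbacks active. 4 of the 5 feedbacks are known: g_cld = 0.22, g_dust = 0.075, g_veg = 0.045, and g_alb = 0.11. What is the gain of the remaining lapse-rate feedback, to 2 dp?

-0.20

Amplification A = ΔT/ΔT₀ = 2.52/1.9 = 1.326.
Total gain g = 1 − 1/A = 1 − 1/1.326 = 0.2459.
Known gains sum to 0.22 + 0.075 + 0.045 + 0.11 = 0.45.
g_lr = 0.2459 − 0.45 = -0.20.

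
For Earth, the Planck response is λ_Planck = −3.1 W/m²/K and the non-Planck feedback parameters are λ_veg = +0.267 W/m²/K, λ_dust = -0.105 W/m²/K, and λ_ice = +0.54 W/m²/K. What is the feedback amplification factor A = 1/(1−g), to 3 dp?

Convert to gains: g_veg = 0.267/3.1 = 0.08613; g_dust = -0.105/3.1 = -0.03387; g_ice = 0.54/3.1 = 0.1742.
Total gain g = 0.22646.
A = 1/(1 − 0.22646) = 1.293.

1.293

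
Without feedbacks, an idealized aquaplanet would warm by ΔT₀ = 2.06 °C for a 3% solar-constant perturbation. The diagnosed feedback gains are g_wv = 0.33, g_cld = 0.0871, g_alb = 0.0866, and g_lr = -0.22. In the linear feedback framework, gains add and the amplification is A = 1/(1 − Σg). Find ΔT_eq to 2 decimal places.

Total gain g = 0.33 + 0.0871 + 0.0866 − 0.22 = 0.2837.
Amplification A = 1/(1 − 0.2837) = 1.396.
ΔT = 2.06 × 1.396 = 2.88 °C.

2.88 °C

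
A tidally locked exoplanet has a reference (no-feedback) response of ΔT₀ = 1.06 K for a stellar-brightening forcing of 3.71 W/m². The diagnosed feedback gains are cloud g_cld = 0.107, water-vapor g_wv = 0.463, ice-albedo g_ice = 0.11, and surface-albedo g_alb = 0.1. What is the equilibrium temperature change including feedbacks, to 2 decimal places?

4.82 K

Total gain g = 0.107 + 0.463 + 0.11 + 0.1 = 0.78.
Amplification A = 1/(1 − 0.78) = 4.545.
ΔT = 1.06 × 4.545 = 4.82 K.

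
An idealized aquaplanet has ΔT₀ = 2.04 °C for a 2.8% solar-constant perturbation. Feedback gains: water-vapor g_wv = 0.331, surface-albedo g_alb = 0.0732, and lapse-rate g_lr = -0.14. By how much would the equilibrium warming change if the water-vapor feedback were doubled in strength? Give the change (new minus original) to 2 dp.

2.27 °C

Original: g = 0.2642, ΔT = 2.04/(1−0.2642) = 2.7725 °C.
With doubled water-vapor: g' = 0.5952, ΔT' = 2.04/(1−0.5952) = 5.0395 °C.
Change = 5.0395 − 2.7725 = 2.27 °C.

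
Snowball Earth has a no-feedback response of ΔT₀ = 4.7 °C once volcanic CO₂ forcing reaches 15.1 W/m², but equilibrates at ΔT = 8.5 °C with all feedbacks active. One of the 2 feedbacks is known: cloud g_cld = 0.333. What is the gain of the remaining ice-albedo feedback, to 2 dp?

Amplification A = ΔT/ΔT₀ = 8.5/4.7 = 1.809.
Total gain g = 1 − 1/A = 1 − 1/1.809 = 0.4472.
The known gain is 0.333.
g_ice = 0.4472 − 0.333 = 0.11.

0.11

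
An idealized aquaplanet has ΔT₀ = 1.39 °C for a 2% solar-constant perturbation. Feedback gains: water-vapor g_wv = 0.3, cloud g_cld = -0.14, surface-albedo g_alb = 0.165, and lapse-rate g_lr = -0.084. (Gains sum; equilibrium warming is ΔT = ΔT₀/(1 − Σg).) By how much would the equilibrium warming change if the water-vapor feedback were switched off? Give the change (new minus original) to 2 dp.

Original: g = 0.241, ΔT = 1.39/(1−0.241) = 1.8314 °C.
Without water-vapor: g' = -0.059, ΔT' = 1.39/(1+0.059) = 1.3126 °C.
Change = 1.3126 − 1.8314 = -0.52 °C.

-0.52 °C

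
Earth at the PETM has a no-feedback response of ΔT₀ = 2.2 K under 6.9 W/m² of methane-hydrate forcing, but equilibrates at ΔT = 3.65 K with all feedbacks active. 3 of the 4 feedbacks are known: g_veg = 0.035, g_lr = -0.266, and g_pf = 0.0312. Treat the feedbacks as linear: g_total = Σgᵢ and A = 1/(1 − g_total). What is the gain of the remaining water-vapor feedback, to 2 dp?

0.60

Amplification A = ΔT/ΔT₀ = 3.65/2.2 = 1.659.
Total gain g = 1 − 1/A = 1 − 1/1.659 = 0.3972.
Known gains sum to 0.035 − 0.266 + 0.0312 = -0.1998.
g_wv = 0.3972 + 0.1998 = 0.60.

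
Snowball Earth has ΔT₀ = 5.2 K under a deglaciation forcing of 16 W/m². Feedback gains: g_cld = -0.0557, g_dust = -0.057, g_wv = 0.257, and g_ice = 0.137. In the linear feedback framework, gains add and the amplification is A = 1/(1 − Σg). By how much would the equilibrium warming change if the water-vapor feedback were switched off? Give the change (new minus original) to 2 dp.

-1.91 K

Original: g = 0.2813, ΔT = 5.2/(1−0.2813) = 7.2353 K.
Without water-vapor: g' = 0.0243, ΔT' = 5.2/(1−0.0243) = 5.3295 K.
Change = 5.3295 − 7.2353 = -1.91 K.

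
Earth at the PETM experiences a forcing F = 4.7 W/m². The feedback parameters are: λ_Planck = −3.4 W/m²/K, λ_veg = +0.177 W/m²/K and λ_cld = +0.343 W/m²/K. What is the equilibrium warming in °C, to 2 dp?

Net feedback parameter λ = (−3.4) + (+0.177) + (+0.343) = -2.88 W/m²/K.
ΔT = −F/λ = −4.7/(-2.88) = 1.63 °C.

1.63 °C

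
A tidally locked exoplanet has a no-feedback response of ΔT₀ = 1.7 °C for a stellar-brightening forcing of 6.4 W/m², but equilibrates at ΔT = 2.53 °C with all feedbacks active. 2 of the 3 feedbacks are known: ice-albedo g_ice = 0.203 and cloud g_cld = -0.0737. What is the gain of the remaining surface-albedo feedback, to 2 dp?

0.20

Amplification A = ΔT/ΔT₀ = 2.53/1.7 = 1.488.
Total gain g = 1 − 1/A = 1 − 1/1.488 = 0.328.
Known gains sum to 0.203 − 0.0737 = 0.1293.
g_alb = 0.328 − 0.1293 = 0.20.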